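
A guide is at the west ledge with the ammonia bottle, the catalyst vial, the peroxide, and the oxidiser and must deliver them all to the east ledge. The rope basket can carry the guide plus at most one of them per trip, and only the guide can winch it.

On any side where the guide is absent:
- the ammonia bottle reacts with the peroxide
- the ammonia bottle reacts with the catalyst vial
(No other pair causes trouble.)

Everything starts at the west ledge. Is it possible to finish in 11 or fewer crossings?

Yes — this plan uses 9 crossings (≤ 11):
1. Guide goes to the east ledge with the ammonia bottle.
2. Guide goes back to the west ledge alone.
3. Guide goes to the east ledge with the catalyst vial.
4. Guide goes back to the west ledge with the ammonia bottle.
5. Guide goes to the east ledge with the peroxide.
6. Guide goes back to the west ledge alone.
7. Guide goes to the east ledge with the oxidiser.
8. Guide goes back to the west ledge alone.
9. Guide goes to the east ledge with the ammonia bottle.

Yes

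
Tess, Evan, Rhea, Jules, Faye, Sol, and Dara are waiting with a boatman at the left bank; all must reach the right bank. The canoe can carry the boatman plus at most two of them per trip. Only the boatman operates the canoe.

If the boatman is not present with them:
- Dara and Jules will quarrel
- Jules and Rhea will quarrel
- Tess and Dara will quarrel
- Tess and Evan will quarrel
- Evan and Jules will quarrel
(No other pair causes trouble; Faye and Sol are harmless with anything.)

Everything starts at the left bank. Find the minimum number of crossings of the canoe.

Counting alone: the boatman can take at most 2 across per trip to the right bank, so moving all 7 needs at least 4 loaded trips out, with a return between consecutive ones — at least 7 crossings.
The safety rule pushes this higher. Following every safe sequence of crossings, the most of the 7 that can be at the right bank as the canoe arrives there on crossing 7 is 6 — never all 7.
So no plan with fewer than 9 crossings exists, and this one achieves 9:
1. Boatman goes to the right bank with Jules and Tess.  [the left bank: Dara, Evan, Faye, Rhea, Sol | the right bank: Jules, Tess]
2. Boatman goes back to the left bank alone.  [the left bank: Dara, Evan, Faye, Rhea, Sol | the right bank: Jules, Tess]
3. Boatman goes to the right bank with Evan.  [the left bank: Dara, Faye, Rhea, Sol | the right bank: Evan, Jules, Tess]
4. Boatman goes back to the left bank with Jules and Tess.  [the left bank: Dara, Faye, Jules, Rhea, Sol, Tess | the right bank: Evan]
5. Boatman goes to the right bank with Dara and Rhea.  [the left bank: Faye, Jules, Sol, Tess | the right bank: Dara, Evan, Rhea]
6. Boatman goes back to the left bank alone.  [the left bank: Faye, Jules, Sol, Tess | the right bank: Dara, Evan, Rhea]
7. Boatman goes to the right bank with Faye and Sol.  [the left bank: Jules, Tess | the right bank: Dara, Evan, Faye, Rhea, Sol]
8. Boatman goes back to the left bank alone.  [the left bank: Jules, Tess | the right bank: Dara, Evan, Faye, Rhea, Sol]
9. Boatman goes to the right bank with Jules and Tess.  [the left bank: — | the right bank: Dara, Evan, Faye, Jules, Rhea, Sol, Tess]

9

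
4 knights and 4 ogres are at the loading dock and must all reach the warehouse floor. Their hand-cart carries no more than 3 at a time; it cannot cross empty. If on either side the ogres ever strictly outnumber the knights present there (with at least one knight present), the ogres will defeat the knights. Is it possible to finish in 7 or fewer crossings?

No

Counting alone: each trip to the warehouse floor takes at most 3 across and each return brings at least 1 back, so after t trips out (and t−1 returns) at most 3t − (t−1) of the 8 are across; that first reaches 8 at t = 4, so at least 7 crossings are needed.
The safety rule pushes this higher. Following every safe sequence of crossings, the most of the 8 that can be at the warehouse floor as the hand-cart arrives there on crossing 7 is 7 — never all 8.
So the move cannot be finished within 7 crossings. (The shortest complete plan takes 9:)
1. 2 ogres → the warehouse floor.  (the loading dock: 4K 2O; the warehouse floor: 0K 2O)
2. 1 ogre ← the loading dock.  (the loading dock: 4K 3O; the warehouse floor: 0K 1O)
3. 3 ogres → the warehouse floor.  (the loading dock: 4K 0O; the warehouse floor: 0K 4O)
4. 1 ogre ← the loading dock.  (the loading dock: 4K 1O; the warehouse floor: 0K 3O)
5. 3 knights → the warehouse floor.  (the loading dock: 1K 1O; the warehouse floor: 3K 3O)
6. 1 knight and 1 ogre ← the loading dock.  (the loading dock: 2K 2O; the warehouse floor: 2K 2O)
7. 2 knights → the warehouse floor.  (the loading dock: 0K 2O; the warehouse floor: 4K 2O)
8. 1 ogre ← the loading dock.  (the loading dock: 0K 3O; the warehouse floor: 4K 1O)
9. 3 ogres → the warehouse floor.  (the loading dock: 0K 0O; the warehouse floor: 4K 4O)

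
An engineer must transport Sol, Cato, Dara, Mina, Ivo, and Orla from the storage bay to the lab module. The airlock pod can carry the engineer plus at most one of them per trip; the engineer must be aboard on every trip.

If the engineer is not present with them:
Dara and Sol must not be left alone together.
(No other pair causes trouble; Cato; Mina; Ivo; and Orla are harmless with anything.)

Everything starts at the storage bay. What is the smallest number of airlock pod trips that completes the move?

Counting alone: the engineer can take at most 1 across per trip to the lab module, so moving all 6 needs at least 6 loaded trips out, with a return between consecutive ones — at least 11 crossings.
The plan below uses exactly 11 crossings, so it is optimal:
1. Engineer goes to the lab module with Sol.
2. Engineer goes back to the storage bay alone.
3. Engineer goes to the lab module with Cato.
4. Engineer goes back to the storage bay alone.
5. Engineer goes to the lab module with Mina.
6. Engineer goes back to the storage bay alone.
7. Engineer goes to the lab module with Ivo.
8. Engineer goes back to the storage bay alone.
9. Engineer goes to the lab module with Orla.
10. Engineer goes back to the storage bay alone.
11. Engineer goes to the lab module with Dara.

11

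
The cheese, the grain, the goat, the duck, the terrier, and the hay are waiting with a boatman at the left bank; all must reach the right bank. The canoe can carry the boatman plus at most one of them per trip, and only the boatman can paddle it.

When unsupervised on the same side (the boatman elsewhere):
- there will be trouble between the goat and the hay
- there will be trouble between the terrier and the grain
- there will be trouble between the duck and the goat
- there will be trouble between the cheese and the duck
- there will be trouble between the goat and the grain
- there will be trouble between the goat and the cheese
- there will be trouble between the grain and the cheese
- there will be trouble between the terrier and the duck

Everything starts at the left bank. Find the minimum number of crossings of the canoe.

Whatever the first load, the items left behind include a forbidden pair without the boatman. No opening move is safe, so no plan exists.

impossible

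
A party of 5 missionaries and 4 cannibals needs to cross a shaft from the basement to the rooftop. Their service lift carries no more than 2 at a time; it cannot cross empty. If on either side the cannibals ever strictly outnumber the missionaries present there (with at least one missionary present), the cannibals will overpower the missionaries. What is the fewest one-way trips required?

15

Counting alone: each trip to the rooftop takes at most 2 across and each return brings at least 1 back, so after t trips out (and t−1 returns) at most 2t − (t−1) of the 9 are across; that first reaches 9 at t = 8, so at least 15 crossings are needed.
The plan below uses exactly 15 crossings, so it is optimal:
1. 2 cannibals → the rooftop.  (the basement: 5M 2C; the rooftop: 0M 2C)
2. 1 cannibal ← the basement.  (the basement: 5M 3C; the rooftop: 0M 1C)
3. 2 cannibals → the rooftop.  (the basement: 5M 1C; the rooftop: 0M 3C)
4. 1 cannibal ← the basement.  (the basement: 5M 2C; the rooftop: 0M 2C)
5. 2 missionaries → the rooftop.  (the basement: 3M 2C; the rooftop: 2M 2C)
6. 1 cannibal ← the basement.  (the basement: 3M 3C; the rooftop: 2M 1C)
7. 1 missionary and 1 cannibal → the rooftop.  (the basement: 2M 2C; the rooftop: 3M 2C)
8. 1 missionary ← the basement.  (the basement: 3M 2C; the rooftop: 2M 2C)
9. 1 missionary and 1 cannibal → the rooftop.  (the basement: 2M 1C; the rooftop: 3M 3C)
10. 1 cannibal ← the basement.  (the basement: 2M 2C; the rooftop: 3M 2C)
11. 1 missionary and 1 cannibal → the rooftop.  (the basement: 1M 1C; the rooftop: 4M 3C)
12. 1 missionary ← the basement.  (the basement: 2M 1C; the rooftop: 3M 3C)
13. 1 missionary and 1 cannibal → the rooftop.  (the basement: 1M 0C; the rooftop: 4M 4C)
14. 1 cannibal ← the basement.  (the basement: 1M 1C; the rooftop: 4M 3C)
15. 1 missionary and 1 cannibal → the rooftop.  (the basement: 0M 0C; the rooftop: 5M 4C)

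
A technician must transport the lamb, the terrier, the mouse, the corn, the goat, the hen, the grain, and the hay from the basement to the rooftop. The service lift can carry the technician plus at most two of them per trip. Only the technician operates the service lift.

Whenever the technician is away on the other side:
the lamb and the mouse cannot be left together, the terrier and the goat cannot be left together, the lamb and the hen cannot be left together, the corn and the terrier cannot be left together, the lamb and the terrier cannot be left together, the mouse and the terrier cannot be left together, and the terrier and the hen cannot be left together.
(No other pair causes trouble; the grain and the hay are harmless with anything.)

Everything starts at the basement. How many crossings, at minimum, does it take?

13

Counting alone: the technician can take at most 2 across per trip to the rooftop, so moving all 8 needs at least 4 loaded trips out, with a return between consecutive ones — at least 7 crossings.
The safety rule pushes this higher. Following every safe sequence of crossings, the most of the 8 that can be at the rooftop as the service lift arrives there on crossings 7, 9, 11 is 5, 6, 7 respectively — never all 8.
So no plan with fewer than 13 crossings exists, and this one achieves 13:
1. Technician goes to the rooftop with the lamb and the terrier.  [the basement: the corn, the goat, the grain, the hay, the hen, the mouse | the rooftop: the lamb, the terrier]
2. Technician goes back to the basement with the lamb.  [the basement: the corn, the goat, the grain, the hay, the hen, the lamb, the mouse | the rooftop: the terrier]
3. Technician goes to the rooftop with the corn and the lamb.  [the basement: the goat, the grain, the hay, the hen, the mouse | the rooftop: the corn, the lamb, the terrier]
4. Technician goes back to the basement with the terrier.  [the basement: the goat, the grain, the hay, the hen, the mouse, the terrier | the rooftop: the corn, the lamb]
5. Technician goes to the rooftop with the goat and the terrier.  [the basement: the grain, the hay, the hen, the mouse | the rooftop: the corn, the goat, the lamb, the terrier]
6. Technician goes back to the basement with the terrier.  [the basement: the grain, the hay, the hen, the mouse, the terrier | the rooftop: the corn, the goat, the lamb]
7. Technician goes to the rooftop with the grain and the terrier.  [the basement: the hay, the hen, the mouse | the rooftop: the corn, the goat, the grain, the lamb, the terrier]
8. Technician goes back to the basement with the terrier.  [the basement: the hay, the hen, the mouse, the terrier | the rooftop: the corn, the goat, the grain, the lamb]
9. Technician goes to the rooftop with the hay and the terrier.  [the basement: the hen, the mouse | the rooftop: the corn, the goat, the grain, the hay, the lamb, the terrier]
10. Technician goes back to the basement with the terrier.  [the basement: the hen, the mouse, the terrier | the rooftop: the corn, the goat, the grain, the hay, the lamb]
11. Technician goes to the rooftop with the hen and the mouse.  [the basement: the terrier | the rooftop: the corn, the goat, the grain, the hay, the hen, the lamb, the mouse]
12. Technician goes back to the basement with the lamb.  [the basement: the lamb, the terrier | the rooftop: the corn, the goat, the grain, the hay, the hen, the mouse]
13. Technician goes to the rooftop with the lamb and the terrier.  [the basement: — | the rooftop: the corn, the goat, the grain, the hay, the hen, the lamb, the mouse, the terrier]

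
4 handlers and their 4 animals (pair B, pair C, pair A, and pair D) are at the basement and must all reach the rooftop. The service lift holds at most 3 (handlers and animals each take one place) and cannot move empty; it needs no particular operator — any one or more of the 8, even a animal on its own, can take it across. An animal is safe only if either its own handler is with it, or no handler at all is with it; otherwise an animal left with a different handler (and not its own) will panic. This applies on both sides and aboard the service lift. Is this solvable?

Yes

1. animal B and handler B cross → the rooftop.
2. handler B crosses ← the basement.
3. animal C, handler B, and handler C cross → the rooftop.
4. animal B and handler B cross ← the basement.
5. handler A, handler B, and handler D cross → the rooftop.
6. animal C crosses ← the basement.
7. animal B and animal C cross → the rooftop.
8. animal B crosses ← the basement.
9. animal A, animal B, and animal D cross → the rooftop.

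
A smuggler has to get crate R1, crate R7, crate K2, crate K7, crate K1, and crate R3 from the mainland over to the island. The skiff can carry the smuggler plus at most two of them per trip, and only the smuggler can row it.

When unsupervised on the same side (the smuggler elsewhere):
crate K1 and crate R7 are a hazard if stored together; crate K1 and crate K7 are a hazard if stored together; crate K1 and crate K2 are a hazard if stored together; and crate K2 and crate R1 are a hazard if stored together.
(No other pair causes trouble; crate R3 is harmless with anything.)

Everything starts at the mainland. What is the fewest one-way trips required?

7

Counting alone: the smuggler can take at most 2 across per trip to the island, so moving all 6 needs at least 3 loaded trips out, with a return between consecutive ones — at least 5 crossings.
The safety rule pushes this higher. Following every safe sequence of crossings, the most of the 6 that can be at the island as the skiff arrives there on crossing 5 is 5 — never all 6.
So no plan with fewer than 7 crossings exists, and this one achieves 7:
1. Smuggler goes to the island with crate K1 and crate R1.  [the mainland: crate K2, crate K7, crate R3, crate R7 | the island: crate K1, crate R1]
2. Smuggler goes back to the mainland alone.  [the mainland: crate K2, crate K7, crate R3, crate R7 | the island: crate K1, crate R1]
3. Smuggler goes to the island with crate R3.  [the mainland: crate K2, crate K7, crate R7 | the island: crate K1, crate R1, crate R3]
4. Smuggler goes back to the mainland alone.  [the mainland: crate K2, crate K7, crate R7 | the island: crate K1, crate R1, crate R3]
5. Smuggler goes to the island with crate K7 and crate R7.  [the mainland: crate K2 | the island: crate K1, crate K7, crate R1, crate R3, crate R7]
6. Smuggler goes back to the mainland with crate K1.  [the mainland: crate K1, crate K2 | the island: crate K7, crate R1, crate R3, crate R7]
7. Smuggler goes to the island with crate K1 and crate K2.  [the mainland: — | the island: crate K1, crate K2, crate K7, crate R1, crate R3, crate R7]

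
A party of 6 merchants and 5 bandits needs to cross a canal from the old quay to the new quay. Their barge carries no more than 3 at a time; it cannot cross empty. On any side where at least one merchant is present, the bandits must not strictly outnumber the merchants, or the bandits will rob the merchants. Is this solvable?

1. 3 bandits → the new quay.  (the old quay: 6M 2B; the new quay: 0M 3B)
2. 1 bandit ← the old quay.  (the old quay: 6M 3B; the new quay: 0M 2B)
3. 3 merchants → the new quay.  (the old quay: 3M 3B; the new quay: 3M 2B)
4. 1 merchant ← the old quay.  (the old quay: 4M 3B; the new quay: 2M 2B)
5. 2 merchants and 1 bandit → the new quay.  (the old quay: 2M 2B; the new quay: 4M 3B)
6. 1 merchant ← the old quay.  (the old quay: 3M 2B; the new quay: 3M 3B)
7. 2 merchants and 1 bandit → the new quay.  (the old quay: 1M 1B; the new quay: 5M 4B)
8. 1 merchant ← the old quay.  (the old quay: 2M 1B; the new quay: 4M 4B)
9. 2 merchants and 1 bandit → the new quay.  (the old quay: 0M 0B; the new quay: 6M 5B)

Yes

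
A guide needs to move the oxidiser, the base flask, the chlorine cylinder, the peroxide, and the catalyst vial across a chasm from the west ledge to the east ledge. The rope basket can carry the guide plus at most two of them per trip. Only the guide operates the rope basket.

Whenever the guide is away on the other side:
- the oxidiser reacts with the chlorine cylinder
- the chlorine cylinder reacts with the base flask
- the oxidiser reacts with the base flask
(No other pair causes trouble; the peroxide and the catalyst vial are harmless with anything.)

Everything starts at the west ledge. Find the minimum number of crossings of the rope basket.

7

Counting alone: the guide can take at most 2 across per trip to the east ledge, so moving all 5 needs at least 3 loaded trips out, with a return between consecutive ones — at least 5 crossings.
The safety rule pushes this higher. Following every safe sequence of crossings, the most of the 5 that can be at the east ledge as the rope basket arrives there on crossing 5 is 4 — never all 5.
So no plan with fewer than 7 crossings exists, and this one achieves 7:
1. Guide goes to the east ledge with the base flask and the oxidiser.
2. Guide goes back to the west ledge with the oxidiser.
3. Guide goes to the east ledge with the oxidiser and the peroxide.
4. Guide goes back to the west ledge with the oxidiser.
5. Guide goes to the east ledge with the catalyst vial and the oxidiser.
6. Guide goes back to the west ledge with the oxidiser.
7. Guide goes to the east ledge with the chlorine cylinder and the oxidiser.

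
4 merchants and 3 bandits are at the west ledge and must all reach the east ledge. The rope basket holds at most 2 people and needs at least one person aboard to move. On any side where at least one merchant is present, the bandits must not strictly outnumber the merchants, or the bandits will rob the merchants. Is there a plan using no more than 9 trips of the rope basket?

Counting alone: each trip to the east ledge takes at most 2 across and each return brings at least 1 back, so after t trips out (and t−1 returns) at most 2t − (t−1) of the 7 are across; that first reaches 7 at t = 6, so at least 11 crossings are needed.
Since 9 < 11, 9 crossings cannot be enough. (The shortest complete plan in fact takes 11:)
1. 2 bandits → the east ledge.  (the west ledge: 4M 1B; the east ledge: 0M 2B)
2. 1 bandit ← the west ledge.  (the west ledge: 4M 2B; the east ledge: 0M 1B)
3. 2 bandits → the east ledge.  (the west ledge: 4M 0B; the east ledge: 0M 3B)
4. 1 bandit ← the west ledge.  (the west ledge: 4M 1B; the east ledge: 0M 2B)
5. 2 merchants → the east ledge.  (the west ledge: 2M 1B; the east ledge: 2M 2B)
6. 1 bandit ← the west ledge.  (the west ledge: 2M 2B; the east ledge: 2M 1B)
7. 1 merchant and 1 bandit → the east ledge.  (the west ledge: 1M 1B; the east ledge: 3M 2B)
8. 1 merchant ← the west ledge.  (the west ledge: 2M 1B; the east ledge: 2M 2B)
9. 1 merchant and 1 bandit → the east ledge.  (the west ledge: 1M 0B; the east ledge: 3M 3B)
10. 1 bandit ← the west ledge.  (the west ledge: 1M 1B; the east ledge: 3M 2B)
11. 1 merchant and 1 bandit → the east ledge.  (the west ledge: 0M 0B; the east ledge: 4M 3B)

No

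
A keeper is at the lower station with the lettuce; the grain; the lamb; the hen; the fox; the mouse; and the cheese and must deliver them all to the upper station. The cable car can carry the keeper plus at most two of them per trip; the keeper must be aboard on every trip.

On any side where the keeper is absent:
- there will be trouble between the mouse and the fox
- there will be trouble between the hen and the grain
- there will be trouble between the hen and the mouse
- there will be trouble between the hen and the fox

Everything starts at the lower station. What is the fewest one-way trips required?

11

Counting alone: the keeper can take at most 2 across per trip to the upper station, so moving all 7 needs at least 4 loaded trips out, with a return between consecutive ones — at least 7 crossings.
The safety rule pushes this higher. Following every safe sequence of crossings, the most of the 7 that can be at the upper station as the cable car arrives there on crossings 7, 9 is 5, 6 respectively — never all 7.
So no plan with fewer than 11 crossings exists, and this one achieves 11:
1. Keeper goes to the upper station with the fox and the hen.
2. Keeper goes back to the lower station with the hen.
3. Keeper goes to the upper station with the hen and the lettuce.
4. Keeper goes back to the lower station with the hen.
5. Keeper goes to the upper station with the grain and the hen.
6. Keeper goes back to the lower station with the hen.
7. Keeper goes to the upper station with the hen and the lamb.
8. Keeper goes back to the lower station with the hen.
9. Keeper goes to the upper station with the cheese and the hen.
10. Keeper goes back to the lower station with the hen.
11. Keeper goes to the upper station with the hen and the mouse.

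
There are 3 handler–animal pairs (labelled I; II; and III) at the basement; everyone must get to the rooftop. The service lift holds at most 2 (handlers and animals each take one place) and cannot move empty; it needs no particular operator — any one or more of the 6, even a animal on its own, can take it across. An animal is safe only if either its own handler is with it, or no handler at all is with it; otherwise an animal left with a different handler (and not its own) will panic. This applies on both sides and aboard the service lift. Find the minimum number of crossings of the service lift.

11

Counting alone: each trip to the rooftop takes at most 2 across and each return brings at least 1 back, so after t trips out (and t−1 returns) at most 2t − (t−1) of the 6 are across; that first reaches 6 at t = 5, so at least 9 crossings are needed.
The safety rule pushes this higher. Following every safe sequence of crossings, the most of the 6 that can be at the rooftop as the service lift arrives there on crossing 9 is 5 — never all 6.
So no plan with fewer than 11 crossings exists, and this one achieves 11:
1. animal I and handler I cross → the rooftop.
2. handler I crosses ← the basement.
3. animal II and animal III cross → the rooftop.
4. animal I crosses ← the basement.
5. handler II and handler III cross → the rooftop.
6. animal II and handler II cross ← the basement.
7. handler I and handler II cross → the rooftop.
8. animal III crosses ← the basement.
9. animal I and animal II cross → the rooftop.
10. handler III crosses ← the basement.
11. animal III and handler III cross → the rooftop.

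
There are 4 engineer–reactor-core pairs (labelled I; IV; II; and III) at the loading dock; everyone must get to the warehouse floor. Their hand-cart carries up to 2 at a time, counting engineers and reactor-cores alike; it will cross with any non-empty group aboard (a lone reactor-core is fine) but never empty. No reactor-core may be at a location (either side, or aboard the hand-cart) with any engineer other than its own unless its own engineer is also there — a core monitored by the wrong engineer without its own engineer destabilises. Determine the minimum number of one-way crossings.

Following every safe sequence of crossings from the start, the most of the 8 that can be at the warehouse floor as the hand-cart arrives there on crossings 1, 3, 5 is 2, 3, 4 respectively; the best ever achieved is 4 of 8.
From crossing 7 on, no configuration arises that was not already reachable earlier: only 44 distinct safe configurations (who is on which side, and where the hand-cart is) can ever be reached, none of them has everyone across, and every continuation just revisits them. So no valid plan exists.

impossible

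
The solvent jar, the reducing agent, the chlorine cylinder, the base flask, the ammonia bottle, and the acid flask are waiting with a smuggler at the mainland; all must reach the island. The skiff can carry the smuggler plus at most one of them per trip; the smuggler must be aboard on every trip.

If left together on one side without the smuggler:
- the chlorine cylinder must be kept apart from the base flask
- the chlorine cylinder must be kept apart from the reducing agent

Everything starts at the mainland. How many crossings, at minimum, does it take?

Counting alone: the smuggler can take at most 1 across per trip to the island, so moving all 6 needs at least 6 loaded trips out, with a return between consecutive ones — at least 11 crossings.
The safety rule pushes this higher. Following every safe sequence of crossings, the most of the 6 that can be at the island as the skiff arrives there on crossing 11 is 5 — never all 6.
So no plan with fewer than 13 crossings exists, and this one achieves 13:
1. Smuggler goes to the island with the chlorine cylinder.
2. Smuggler goes back to the mainland alone.
3. Smuggler goes to the island with the solvent jar.
4. Smuggler goes back to the mainland alone.
5. Smuggler goes to the island with the reducing agent.
6. Smuggler goes back to the mainland with the chlorine cylinder.
7. Smuggler goes to the island with the base flask.
8. Smuggler goes back to the mainland alone.
9. Smuggler goes to the island with the ammonia bottle.
10. Smuggler goes back to the mainland alone.
11. Smuggler goes to the island with the acid flask.
12. Smuggler goes back to the mainland alone.
13. Smuggler goes to the island with the chlorine cylinder.

13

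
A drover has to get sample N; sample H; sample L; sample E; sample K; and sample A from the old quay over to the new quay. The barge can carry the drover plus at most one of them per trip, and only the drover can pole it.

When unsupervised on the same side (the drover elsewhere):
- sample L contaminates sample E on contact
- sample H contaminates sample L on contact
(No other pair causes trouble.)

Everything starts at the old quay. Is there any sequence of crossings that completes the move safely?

Yes

1. Drover goes to the new quay with sample L.  [the old quay: sample A, sample E, sample H, sample K, sample N | the new quay: sample L]
2. Drover goes back to the old quay alone.  [the old quay: sample A, sample E, sample H, sample K, sample N | the new quay: sample L]
3. Drover goes to the new quay with sample N.  [the old quay: sample A, sample E, sample H, sample K | the new quay: sample L, sample N]
4. Drover goes back to the old quay alone.  [the old quay: sample A, sample E, sample H, sample K | the new quay: sample L, sample N]
5. Drover goes to the new quay with sample H.  [the old quay: sample A, sample E, sample K | the new quay: sample H, sample L, sample N]
6. Drover goes back to the old quay with sample L.  [the old quay: sample A, sample E, sample K, sample L | the new quay: sample H, sample N]
7. Drover goes to the new quay with sample E.  [the old quay: sample A, sample K, sample L | the new quay: sample E, sample H, sample N]
8. Drover goes back to the old quay alone.  [the old quay: sample A, sample K, sample L | the new quay: sample E, sample H, sample N]
9. Drover goes to the new quay with sample K.  [the old quay: sample A, sample L | the new quay: sample E, sample H, sample K, sample N]
10. Drover goes back to the old quay alone.  [the old quay: sample A, sample L | the new quay: sample E, sample H, sample K, sample N]
11. Drover goes to the new quay with sample A.  [the old quay: sample L | the new quay: sample A, sample E, sample H, sample K, sample N]
12. Drover goes back to the old quay alone.  [the old quay: sample L | the new quay: sample A, sample E, sample H, sample K, sample N]
13. Drover goes to the new quay with sample L.  [the old quay: — | the new quay: sample A, sample E, sample H, sample K, sample L, sample N]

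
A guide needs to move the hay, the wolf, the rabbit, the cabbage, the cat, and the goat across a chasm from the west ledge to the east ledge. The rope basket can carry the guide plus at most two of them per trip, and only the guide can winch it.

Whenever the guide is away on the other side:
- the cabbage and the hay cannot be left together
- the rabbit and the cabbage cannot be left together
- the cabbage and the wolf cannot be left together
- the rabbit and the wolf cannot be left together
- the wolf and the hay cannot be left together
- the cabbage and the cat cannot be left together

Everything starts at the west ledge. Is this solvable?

Yes

1. Guide goes to the east ledge with the cabbage and the wolf.
2. Guide goes back to the west ledge with the wolf.
3. Guide goes to the east ledge with the hay and the rabbit.
4. Guide goes back to the west ledge with the cabbage.
5. Guide goes to the east ledge with the cat and the wolf.
6. Guide goes back to the west ledge with the wolf.
7. Guide goes to the east ledge with the goat and the wolf.
8. Guide goes back to the west ledge with the wolf.
9. Guide goes to the east ledge with the cabbage and the wolf.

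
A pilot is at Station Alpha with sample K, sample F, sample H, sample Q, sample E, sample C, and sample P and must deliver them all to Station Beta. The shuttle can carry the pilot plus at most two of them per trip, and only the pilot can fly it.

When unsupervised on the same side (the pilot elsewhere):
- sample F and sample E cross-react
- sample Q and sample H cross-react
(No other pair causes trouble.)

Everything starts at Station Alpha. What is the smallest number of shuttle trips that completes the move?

Counting alone: the pilot can take at most 2 across per trip to Station Beta, so moving all 7 needs at least 4 loaded trips out, with a return between consecutive ones — at least 7 crossings.
The plan below uses exactly 7 crossings, so it is optimal:
1. Pilot goes to Station Beta with sample F and sample H.  [Station Alpha: sample C, sample E, sample K, sample P, sample Q | Station Beta: sample F, sample H]
2. Pilot goes back to Station Alpha alone.  [Station Alpha: sample C, sample E, sample K, sample P, sample Q | Station Beta: sample F, sample H]
3. Pilot goes to Station Beta with sample K.  [Station Alpha: sample C, sample E, sample P, sample Q | Station Beta: sample F, sample H, sample K]
4. Pilot goes back to Station Alpha alone.  [Station Alpha: sample C, sample E, sample P, sample Q | Station Beta: sample F, sample H, sample K]
5. Pilot goes to Station Beta with sample C and sample P.  [Station Alpha: sample E, sample Q | Station Beta: sample C, sample F, sample H, sample K, sample P]
6. Pilot goes back to Station Alpha alone.  [Station Alpha: sample E, sample Q | Station Beta: sample C, sample F, sample H, sample K, sample P]
7. Pilot goes to Station Beta with sample E and sample Q.  [Station Alpha: — | Station Beta: sample C, sample E, sample F, sample H, sample K, sample P, sample Q]

7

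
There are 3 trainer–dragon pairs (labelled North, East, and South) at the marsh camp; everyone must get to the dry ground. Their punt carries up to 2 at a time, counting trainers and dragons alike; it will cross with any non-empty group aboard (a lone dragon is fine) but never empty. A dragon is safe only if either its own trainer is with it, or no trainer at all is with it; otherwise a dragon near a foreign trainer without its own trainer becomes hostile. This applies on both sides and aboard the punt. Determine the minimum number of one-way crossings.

11

Counting alone: each trip to the dry ground takes at most 2 across and each return brings at least 1 back, so after t trips out (and t−1 returns) at most 2t − (t−1) of the 6 are across; that first reaches 6 at t = 5, so at least 9 crossings are needed.
The safety rule pushes this higher. Following every safe sequence of crossings, the most of the 6 that can be at the dry ground as the punt arrives there on crossing 9 is 5 — never all 6.
So no plan with fewer than 11 crossings exists, and this one achieves 11:
1. dragon North and trainer North cross → the dry ground.
2. trainer North crosses ← the marsh camp.
3. dragon East and dragon South cross → the dry ground.
4. dragon North crosses ← the marsh camp.
5. trainer East and trainer South cross → the dry ground.
6. dragon East and trainer East cross ← the marsh camp.
7. trainer East and trainer North cross → the dry ground.
8. dragon South crosses ← the marsh camp.
9. dragon East and dragon North cross → the dry ground.
10. trainer South crosses ← the marsh camp.
11. dragon South and trainer South cross → the dry ground.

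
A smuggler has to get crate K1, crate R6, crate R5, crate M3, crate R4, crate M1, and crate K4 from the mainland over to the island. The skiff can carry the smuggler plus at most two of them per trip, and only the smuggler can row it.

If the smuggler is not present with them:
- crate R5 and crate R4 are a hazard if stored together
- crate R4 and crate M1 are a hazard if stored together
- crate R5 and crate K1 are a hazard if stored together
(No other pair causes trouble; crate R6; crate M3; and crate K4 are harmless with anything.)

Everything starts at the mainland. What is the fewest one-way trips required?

7

Counting alone: the smuggler can take at most 2 across per trip to the island, so moving all 7 needs at least 4 loaded trips out, with a return between consecutive ones — at least 7 crossings.
The plan below uses exactly 7 crossings, so it is optimal:
1. Smuggler goes to the island with crate K1 and crate R4.
2. Smuggler goes back to the mainland alone.
3. Smuggler goes to the island with crate R6.
4. Smuggler goes back to the mainland alone.
5. Smuggler goes to the island with crate K4 and crate M3.
6. Smuggler goes back to the mainland alone.
7. Smuggler goes to the island with crate M1 and crate R5.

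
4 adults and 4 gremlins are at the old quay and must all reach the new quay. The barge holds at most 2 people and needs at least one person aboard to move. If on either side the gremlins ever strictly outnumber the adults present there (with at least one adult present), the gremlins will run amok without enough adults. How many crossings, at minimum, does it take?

impossible

Following every safe sequence of crossings from the start, the most of the 8 that can be at the new quay as the barge arrives there on crossings 1, 3, 5 is 2, 3, 4 respectively; the best ever achieved is 4 of 8.
From crossing 7 on, no configuration arises that was not already reachable earlier: only 11 distinct safe configurations (who is on which side, and where the barge is) can ever be reached, none of them has everyone across, and every continuation just revisits them. They are: 0 adults + 0 gremlins across (barge back at the start); 0 adults + 1 gremlin across (barge there); 0 adults + 1 gremlin across (barge back at the start); 0 adults + 2 gremlins across (barge there); 0 adults + 2 gremlins across (barge back at the start); 0 adults + 3 gremlins across (barge there); 0 adults + 3 gremlins across (barge back at the start); 0 adults + 4 gremlins across (barge there); 1 adult + 1 gremlin across (barge there); 1 adult + 1 gremlin across (barge back at the start); 2 adults + 2 gremlins across (barge there). So no valid plan exists.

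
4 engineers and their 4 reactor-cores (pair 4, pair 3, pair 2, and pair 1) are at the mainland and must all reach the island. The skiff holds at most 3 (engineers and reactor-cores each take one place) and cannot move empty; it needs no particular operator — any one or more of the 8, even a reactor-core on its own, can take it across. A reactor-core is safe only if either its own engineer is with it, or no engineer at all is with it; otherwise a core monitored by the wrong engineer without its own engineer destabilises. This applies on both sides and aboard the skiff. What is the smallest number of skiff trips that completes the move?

Counting alone: each trip to the island takes at most 3 across and each return brings at least 1 back, so after t trips out (and t−1 returns) at most 3t − (t−1) of the 8 are across; that first reaches 8 at t = 4, so at least 7 crossings are needed.
The safety rule pushes this higher. Following every safe sequence of crossings, the most of the 8 that can be at the island as the skiff arrives there on crossing 7 is 7 — never all 8.
So no plan with fewer than 9 crossings exists, and this one achieves 9:
1. engineer 4 and reactor-core 4 cross → the island.
2. engineer 4 crosses ← the mainland.
3. engineer 3, engineer 4, and reactor-core 3 cross → the island.
4. engineer 4 and reactor-core 4 cross ← the mainland.
5. engineer 1, engineer 2, and engineer 4 cross → the island.
6. reactor-core 3 crosses ← the mainland.
7. reactor-core 3 and reactor-core 4 cross → the island.
8. reactor-core 4 crosses ← the mainland.
9. reactor-core 1, reactor-core 2, and reactor-core 4 cross → the island.

9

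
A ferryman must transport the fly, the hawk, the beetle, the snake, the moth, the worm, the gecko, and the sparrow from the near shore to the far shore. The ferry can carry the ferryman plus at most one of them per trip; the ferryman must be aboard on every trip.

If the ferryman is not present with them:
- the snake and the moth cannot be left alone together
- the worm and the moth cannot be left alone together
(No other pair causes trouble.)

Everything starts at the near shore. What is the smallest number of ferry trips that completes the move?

Counting alone: the ferryman can take at most 1 across per trip to the far shore, so moving all 8 needs at least 8 loaded trips out, with a return between consecutive ones — at least 15 crossings.
The safety rule pushes this higher. Following every safe sequence of crossings, the most of the 8 that can be at the far shore as the ferry arrives there on crossing 15 is 7 — never all 8.
So no plan with fewer than 17 crossings exists, and this one achieves 17:
1. Ferryman goes to the far shore with the moth.  [the near shore: the beetle, the fly, the gecko, the hawk, the snake, the sparrow, the worm | the far shore: the moth]
2. Ferryman goes back to the near shore alone.  [the near shore: the beetle, the fly, the gecko, the hawk, the snake, the sparrow, the worm | the far shore: the moth]
3. Ferryman goes to the far shore with the fly.  [the near shore: the beetle, the gecko, the hawk, the snake, the sparrow, the worm | the far shore: the fly, the moth]
4. Ferryman goes back to the near shore alone.  [the near shore: the beetle, the gecko, the hawk, the snake, the sparrow, the worm | the far shore: the fly, the moth]
5. Ferryman goes to the far shore with the hawk.  [the near shore: the beetle, the gecko, the snake, the sparrow, the worm | the far shore: the fly, the hawk, the moth]
6. Ferryman goes back to the near shore alone.  [the near shore: the beetle, the gecko, the snake, the sparrow, the worm | the far shore: the fly, the hawk, the moth]
7. Ferryman goes to the far shore with the beetle.  [the near shore: the gecko, the snake, the sparrow, the worm | the far shore: the beetle, the fly, the hawk, the moth]
8. Ferryman goes back to the near shore alone.  [the near shore: the gecko, the snake, the sparrow, the worm | the far shore: the beetle, the fly, the hawk, the moth]
9. Ferryman goes to the far shore with the snake.  [the near shore: the gecko, the sparrow, the worm | the far shore: the beetle, the fly, the hawk, the moth, the snake]
10. Ferryman goes back to the near shore with the moth.  [the near shore: the gecko, the moth, the sparrow, the worm | the far shore: the beetle, the fly, the hawk, the snake]
11. Ferryman goes to the far shore with the worm.  [the near shore: the gecko, the moth, the sparrow | the far shore: the beetle, the fly, the hawk, the snake, the worm]
12. Ferryman goes back to the near shore alone.  [the near shore: the gecko, the moth, the sparrow | the far shore: the beetle, the fly, the hawk, the snake, the worm]
13. Ferryman goes to the far shore with the gecko.  [the near shore: the moth, the sparrow | the far shore: the beetle, the fly, the gecko, the hawk, the snake, the worm]
14. Ferryman goes back to the near shore alone.  [the near shore: the moth, the sparrow | the far shore: the beetle, the fly, the gecko, the hawk, the snake, the worm]
15. Ferryman goes to the far shore with the sparrow.  [the near shore: the moth | the far shore: the beetle, the fly, the gecko, the hawk, the snake, the sparrow, the worm]
16. Ferryman goes back to the near shore alone.  [the near shore: the moth | the far shore: the beetle, the fly, the gecko, the hawk, the snake, the sparrow, the worm]
17. Ferryman goes to the far shore with the moth.  [the near shore: — | the far shore: the beetle, the fly, the gecko, the hawk, the moth, the snake, the sparrow, the worm]

17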